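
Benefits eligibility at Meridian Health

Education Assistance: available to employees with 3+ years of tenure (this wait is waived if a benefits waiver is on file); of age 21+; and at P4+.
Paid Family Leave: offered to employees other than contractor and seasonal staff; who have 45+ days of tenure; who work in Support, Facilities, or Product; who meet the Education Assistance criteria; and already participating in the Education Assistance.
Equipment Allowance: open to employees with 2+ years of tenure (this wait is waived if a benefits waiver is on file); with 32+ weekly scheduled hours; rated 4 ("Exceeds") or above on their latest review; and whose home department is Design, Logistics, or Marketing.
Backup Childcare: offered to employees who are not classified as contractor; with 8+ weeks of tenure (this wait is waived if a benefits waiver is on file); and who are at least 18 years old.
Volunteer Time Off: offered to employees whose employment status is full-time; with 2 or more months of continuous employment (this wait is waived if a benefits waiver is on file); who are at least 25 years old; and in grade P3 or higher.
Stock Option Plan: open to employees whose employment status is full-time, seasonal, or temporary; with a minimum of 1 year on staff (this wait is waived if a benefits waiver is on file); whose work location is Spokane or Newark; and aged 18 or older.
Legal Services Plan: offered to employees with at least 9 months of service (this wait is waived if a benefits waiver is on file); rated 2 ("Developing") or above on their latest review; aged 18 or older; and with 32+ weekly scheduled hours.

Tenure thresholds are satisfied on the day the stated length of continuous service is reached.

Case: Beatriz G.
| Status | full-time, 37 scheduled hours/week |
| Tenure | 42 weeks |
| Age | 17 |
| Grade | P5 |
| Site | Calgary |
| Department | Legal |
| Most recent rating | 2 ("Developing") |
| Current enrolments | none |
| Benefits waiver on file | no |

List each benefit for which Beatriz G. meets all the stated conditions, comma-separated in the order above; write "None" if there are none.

Education Assistance — no waiver, service 42 weeks < 3 years (≈1095 days) ✗ → not eligible.
Paid Family Leave — status full-time ✓ (not excluded); service 42 weeks ≥ 45 days ✓; dept Legal ✗ → not eligible.
Equipment Allowance — no waiver, service 42 weeks < 2 years (≈730 days) ✗ → not eligible.
Backup Childcare — status full-time ✓ (not excluded); no waiver, service 42 weeks ≥ 8 weeks ✓; age 17 < 18 ✗ → not eligible.
Volunteer Time Off — status full-time ✓; no waiver, service 42 weeks ≥ 2 months (≈60 days) ✓; age 17 < 25 ✗ → not eligible.
Stock Option Plan — status full-time ✓; no waiver, service 42 weeks < 1 year (≈365 days) ✗ → not eligible.
Legal Services Plan — no waiver, service 42 weeks ≥ 9 months (≈270 days) ✓; rating 2 ≥ 2 ✓; age 17 < 18 ✗ → not eligible.

None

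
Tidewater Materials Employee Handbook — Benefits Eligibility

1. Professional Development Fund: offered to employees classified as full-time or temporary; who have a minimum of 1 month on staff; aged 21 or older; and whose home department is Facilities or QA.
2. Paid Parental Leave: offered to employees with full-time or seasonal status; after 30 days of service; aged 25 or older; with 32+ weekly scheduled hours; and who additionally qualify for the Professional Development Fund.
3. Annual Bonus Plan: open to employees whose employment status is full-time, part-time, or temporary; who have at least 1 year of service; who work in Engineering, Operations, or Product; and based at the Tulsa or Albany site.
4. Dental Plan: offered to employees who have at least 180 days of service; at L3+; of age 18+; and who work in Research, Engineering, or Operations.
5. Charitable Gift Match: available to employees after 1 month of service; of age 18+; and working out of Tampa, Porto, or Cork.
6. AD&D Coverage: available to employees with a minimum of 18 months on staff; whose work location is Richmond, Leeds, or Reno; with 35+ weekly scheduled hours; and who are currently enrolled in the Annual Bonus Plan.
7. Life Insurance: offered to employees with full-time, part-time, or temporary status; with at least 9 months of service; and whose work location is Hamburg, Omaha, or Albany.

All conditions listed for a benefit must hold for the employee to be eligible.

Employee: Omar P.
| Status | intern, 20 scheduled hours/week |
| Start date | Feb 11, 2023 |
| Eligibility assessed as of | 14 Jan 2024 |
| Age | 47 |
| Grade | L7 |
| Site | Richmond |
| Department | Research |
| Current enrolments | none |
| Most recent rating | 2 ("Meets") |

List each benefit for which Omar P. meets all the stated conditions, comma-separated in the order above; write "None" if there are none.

Dental Plan

Service from Feb 11, 2023 to 14 Jan 2024: 337 days.
Professional Development Fund — status intern ✗ (requires full-time or temporary) → not eligible.
Paid Parental Leave — status intern ✗ (requires full-time or seasonal) → not eligible.
Annual Bonus Plan — status intern ✗ (requires full-time, part-time, or temporary) → not eligible.
Dental Plan — service 337 days ≥ 180 days ✓; grade L7 ≥ L3 ✓; age 47 ≥ 18 ✓; dept Research ✓ → eligible.
Charitable Gift Match — service 337 days ≥ 1 month (≈30 days) ✓; age 47 ≥ 18 ✓; site Richmond ✗ (not Tampa, Porto, or Cork) → not eligible.
AD&D Coverage — service 337 days < 18 months (≈540 days) ✗ → not eligible.
Life Insurance — status intern ✗ (requires full-time, part-time, or temporary) → not eligible.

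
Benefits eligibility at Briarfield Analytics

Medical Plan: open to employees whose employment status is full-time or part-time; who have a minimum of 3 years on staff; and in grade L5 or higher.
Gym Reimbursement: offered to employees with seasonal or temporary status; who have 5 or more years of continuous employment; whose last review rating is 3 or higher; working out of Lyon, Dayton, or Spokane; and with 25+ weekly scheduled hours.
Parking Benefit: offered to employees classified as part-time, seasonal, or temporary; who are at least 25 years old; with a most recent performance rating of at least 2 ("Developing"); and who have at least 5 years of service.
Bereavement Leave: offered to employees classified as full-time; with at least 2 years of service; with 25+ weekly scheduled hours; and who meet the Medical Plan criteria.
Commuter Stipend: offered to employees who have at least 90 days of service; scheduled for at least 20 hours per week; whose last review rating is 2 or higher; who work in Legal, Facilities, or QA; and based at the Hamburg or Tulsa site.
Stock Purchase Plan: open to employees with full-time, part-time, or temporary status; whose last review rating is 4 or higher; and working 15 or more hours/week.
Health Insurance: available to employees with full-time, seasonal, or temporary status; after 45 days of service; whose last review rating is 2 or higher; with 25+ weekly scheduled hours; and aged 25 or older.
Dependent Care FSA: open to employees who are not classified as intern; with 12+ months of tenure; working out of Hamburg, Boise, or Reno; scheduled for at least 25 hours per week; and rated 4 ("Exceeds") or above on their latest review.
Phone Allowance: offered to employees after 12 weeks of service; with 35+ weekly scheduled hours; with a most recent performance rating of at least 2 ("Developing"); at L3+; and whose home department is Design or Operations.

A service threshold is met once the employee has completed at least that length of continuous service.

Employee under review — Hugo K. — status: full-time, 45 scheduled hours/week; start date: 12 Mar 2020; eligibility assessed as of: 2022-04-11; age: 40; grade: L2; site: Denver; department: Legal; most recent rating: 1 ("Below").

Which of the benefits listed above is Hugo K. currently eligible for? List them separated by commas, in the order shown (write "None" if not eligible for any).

None

Service from 12 Mar 2020 to 2022-04-11: 760 days.
Medical Plan — status full-time ✓; service 760 days < 3 years (≈1095 days) ✗ → not eligible.
Gym Reimbursement — status full-time ✗ (requires seasonal or temporary) → not eligible.
Parking Benefit — status full-time ✗ (requires part-time, seasonal, or temporary) → not eligible.
Bereavement Leave — status full-time ✓; service 760 days ≥ 2 years (≈730 days) ✓; 45 hrs/wk ≥ 25 ✓; not eligible for Medical Plan ✗ → not eligible.
Commuter Stipend — service 760 days ≥ 90 days ✓; 45 hrs/wk ≥ 20 ✓; rating 1 < 2 ✗ → not eligible.
Stock Purchase Plan — status full-time ✓; rating 1 < 4 ✗ → not eligible.
Health Insurance — status full-time ✓; service 760 days ≥ 45 days ✓; rating 1 < 2 ✗ → not eligible.
Dependent Care FSA — status full-time ✓ (not excluded); service 760 days ≥ 12 months (≈360 days) ✓; site Denver ✗ (not Hamburg, Boise, or Reno) → not eligible.
Phone Allowance — service 760 days ≥ 12 weeks (≈84 days) ✓; 45 hrs/wk ≥ 35 ✓; rating 1 < 2 ✗ → not eligible.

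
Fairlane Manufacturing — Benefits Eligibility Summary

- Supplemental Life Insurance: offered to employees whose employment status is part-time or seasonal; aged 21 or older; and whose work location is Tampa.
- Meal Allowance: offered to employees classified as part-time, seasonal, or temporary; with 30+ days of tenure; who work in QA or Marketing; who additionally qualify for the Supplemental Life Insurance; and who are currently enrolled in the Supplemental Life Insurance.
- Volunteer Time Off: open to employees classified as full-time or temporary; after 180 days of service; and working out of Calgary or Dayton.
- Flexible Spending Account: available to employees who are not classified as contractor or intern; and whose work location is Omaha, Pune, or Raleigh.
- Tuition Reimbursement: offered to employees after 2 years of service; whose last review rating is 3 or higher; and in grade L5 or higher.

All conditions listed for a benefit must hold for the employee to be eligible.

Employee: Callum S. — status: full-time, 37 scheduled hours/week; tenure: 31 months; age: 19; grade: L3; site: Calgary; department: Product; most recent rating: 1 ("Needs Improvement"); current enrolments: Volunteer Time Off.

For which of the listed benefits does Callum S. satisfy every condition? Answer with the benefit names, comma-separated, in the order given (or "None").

Supplemental Life Insurance — status full-time ✗ (requires part-time or seasonal) → not eligible.
Meal Allowance — status full-time ✗ (requires part-time, seasonal, or temporary) → not eligible.
Volunteer Time Off — status full-time ✓; service 31 months ≥ 180 days ✓; site Calgary ✓ → eligible.
Flexible Spending Account — status full-time ✓ (not excluded); site Calgary ✗ (not Omaha, Pune, or Raleigh) → not eligible.
Tuition Reimbursement — service 31 months ≥ 2 years (≈730 days) ✓; rating 1 < 3 ✗ → not eligible.

Volunteer Time Off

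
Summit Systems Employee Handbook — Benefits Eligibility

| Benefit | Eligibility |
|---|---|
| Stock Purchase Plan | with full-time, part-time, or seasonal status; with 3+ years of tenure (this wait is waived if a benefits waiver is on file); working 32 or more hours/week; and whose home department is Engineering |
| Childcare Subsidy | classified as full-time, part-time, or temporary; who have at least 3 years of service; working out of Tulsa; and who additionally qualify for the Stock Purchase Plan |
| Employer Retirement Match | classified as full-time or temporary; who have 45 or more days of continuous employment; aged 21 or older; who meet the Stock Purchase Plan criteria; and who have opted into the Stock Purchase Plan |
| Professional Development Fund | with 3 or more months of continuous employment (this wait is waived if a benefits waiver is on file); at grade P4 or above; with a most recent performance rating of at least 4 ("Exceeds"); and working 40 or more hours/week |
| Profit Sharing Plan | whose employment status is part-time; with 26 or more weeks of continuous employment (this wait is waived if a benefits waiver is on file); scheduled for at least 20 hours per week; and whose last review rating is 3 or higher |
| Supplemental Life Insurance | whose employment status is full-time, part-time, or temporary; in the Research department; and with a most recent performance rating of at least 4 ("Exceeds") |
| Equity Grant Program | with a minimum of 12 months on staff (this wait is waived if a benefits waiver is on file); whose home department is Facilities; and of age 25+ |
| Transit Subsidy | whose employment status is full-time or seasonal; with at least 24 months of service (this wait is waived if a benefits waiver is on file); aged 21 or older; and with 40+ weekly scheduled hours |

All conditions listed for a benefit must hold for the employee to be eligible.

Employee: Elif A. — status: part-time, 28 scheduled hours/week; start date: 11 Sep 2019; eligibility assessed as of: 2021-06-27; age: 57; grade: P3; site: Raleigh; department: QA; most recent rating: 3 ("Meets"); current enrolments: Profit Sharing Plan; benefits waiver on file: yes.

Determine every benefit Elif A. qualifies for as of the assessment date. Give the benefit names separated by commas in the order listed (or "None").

Profit Sharing Plan

Service from 11 Sep 2019 to 2021-06-27: 655 days.
Stock Purchase Plan — status part-time ✓; benefits waiver on file ✓; 28 hrs/wk < 32 ✗ → not eligible.
Childcare Subsidy — status part-time ✓; service 655 days < 3 years (≈1095 days) ✗ → not eligible.
Employer Retirement Match — status part-time ✗ (requires full-time or temporary) → not eligible.
Professional Development Fund — benefits waiver on file ✓; grade P3 < P4 ✗ → not eligible.
Profit Sharing Plan — status part-time ✓; benefits waiver on file ✓; 28 hrs/wk ≥ 20 ✓; rating 3 ≥ 3 ✓ → eligible.
Supplemental Life Insurance — status part-time ✓; dept QA ✗ → not eligible.
Equity Grant Program — benefits waiver on file ✓; dept QA ✗ → not eligible.
Transit Subsidy — status part-time ✗ (requires full-time or seasonal) → not eligible.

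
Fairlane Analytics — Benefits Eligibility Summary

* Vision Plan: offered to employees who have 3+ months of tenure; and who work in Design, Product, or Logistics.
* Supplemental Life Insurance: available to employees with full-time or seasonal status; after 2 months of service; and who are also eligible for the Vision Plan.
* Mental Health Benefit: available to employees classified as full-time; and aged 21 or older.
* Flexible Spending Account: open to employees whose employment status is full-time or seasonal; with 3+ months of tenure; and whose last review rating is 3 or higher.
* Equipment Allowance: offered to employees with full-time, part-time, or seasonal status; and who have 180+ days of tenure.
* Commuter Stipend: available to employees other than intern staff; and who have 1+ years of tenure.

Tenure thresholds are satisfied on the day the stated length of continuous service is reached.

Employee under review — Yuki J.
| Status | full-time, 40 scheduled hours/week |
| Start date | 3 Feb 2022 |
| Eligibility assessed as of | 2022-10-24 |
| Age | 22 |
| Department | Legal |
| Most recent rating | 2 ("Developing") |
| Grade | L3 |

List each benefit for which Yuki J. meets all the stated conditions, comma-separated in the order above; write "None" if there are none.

Service from 3 Feb 2022 to 2022-10-24: 263 days.
Vision Plan — service 263 days ≥ 3 months (≈90 days) ✓; dept Legal ✗ → not eligible.
Supplemental Life Insurance — status full-time ✓; service 263 days ≥ 2 months (≈60 days) ✓; not eligible for Vision Plan ✗ → not eligible.
Mental Health Benefit — status full-time ✓; age 22 ≥ 21 ✓ → eligible.
Flexible Spending Account — status full-time ✓; service 263 days ≥ 3 months (≈90 days) ✓; rating 2 < 3 ✗ → not eligible.
Equipment Allowance — status full-time ✓; service 263 days ≥ 180 days ✓ → eligible.
Commuter Stipend — status full-time ✓ (not excluded); service 263 days < 1 year (≈365 days) ✗ → not eligible.

Mental Health Benefit, Equipment Allowance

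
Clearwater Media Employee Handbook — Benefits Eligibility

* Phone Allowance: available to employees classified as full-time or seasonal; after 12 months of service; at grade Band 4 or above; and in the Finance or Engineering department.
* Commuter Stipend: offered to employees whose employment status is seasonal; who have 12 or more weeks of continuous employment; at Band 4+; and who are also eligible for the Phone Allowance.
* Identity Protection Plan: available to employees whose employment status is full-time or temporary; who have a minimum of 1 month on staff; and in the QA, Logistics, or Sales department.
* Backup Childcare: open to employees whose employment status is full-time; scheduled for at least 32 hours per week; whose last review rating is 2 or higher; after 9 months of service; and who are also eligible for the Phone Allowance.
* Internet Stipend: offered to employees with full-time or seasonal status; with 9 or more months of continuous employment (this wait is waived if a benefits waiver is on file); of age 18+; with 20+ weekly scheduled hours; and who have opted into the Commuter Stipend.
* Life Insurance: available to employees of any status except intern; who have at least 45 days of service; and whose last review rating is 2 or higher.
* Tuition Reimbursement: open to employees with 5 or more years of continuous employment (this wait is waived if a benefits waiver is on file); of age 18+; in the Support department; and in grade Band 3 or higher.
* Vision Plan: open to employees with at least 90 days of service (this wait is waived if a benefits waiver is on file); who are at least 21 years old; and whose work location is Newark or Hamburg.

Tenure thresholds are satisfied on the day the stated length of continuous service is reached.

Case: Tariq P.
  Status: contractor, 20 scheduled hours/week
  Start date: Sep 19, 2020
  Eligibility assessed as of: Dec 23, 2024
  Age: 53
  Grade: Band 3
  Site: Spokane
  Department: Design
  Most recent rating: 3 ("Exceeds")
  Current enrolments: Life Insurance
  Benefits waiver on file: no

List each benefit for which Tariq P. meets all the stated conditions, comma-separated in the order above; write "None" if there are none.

Service from Sep 19, 2020 to Dec 23, 2024: 1556 days.
Phone Allowance — status contractor ✗ (requires full-time or seasonal) → not eligible.
Commuter Stipend — status contractor ✗ (requires seasonal) → not eligible.
Identity Protection Plan — status contractor ✗ (requires full-time or temporary) → not eligible.
Backup Childcare — status contractor ✗ (requires full-time) → not eligible.
Internet Stipend — status contractor ✗ (requires full-time or seasonal) → not eligible.
Life Insurance — status contractor ✓ (not excluded); service 1556 days ≥ 45 days ✓; rating 3 ≥ 2 ✓ → eligible.
Tuition Reimbursement — no waiver, service 1556 days < 5 years (≈1825 days) ✗ → not eligible.
Vision Plan — no waiver, service 1556 days ≥ 90 days ✓; age 53 ≥ 21 ✓; site Spokane ✗ (not Newark or Hamburg) → not eligible.

Life Insurance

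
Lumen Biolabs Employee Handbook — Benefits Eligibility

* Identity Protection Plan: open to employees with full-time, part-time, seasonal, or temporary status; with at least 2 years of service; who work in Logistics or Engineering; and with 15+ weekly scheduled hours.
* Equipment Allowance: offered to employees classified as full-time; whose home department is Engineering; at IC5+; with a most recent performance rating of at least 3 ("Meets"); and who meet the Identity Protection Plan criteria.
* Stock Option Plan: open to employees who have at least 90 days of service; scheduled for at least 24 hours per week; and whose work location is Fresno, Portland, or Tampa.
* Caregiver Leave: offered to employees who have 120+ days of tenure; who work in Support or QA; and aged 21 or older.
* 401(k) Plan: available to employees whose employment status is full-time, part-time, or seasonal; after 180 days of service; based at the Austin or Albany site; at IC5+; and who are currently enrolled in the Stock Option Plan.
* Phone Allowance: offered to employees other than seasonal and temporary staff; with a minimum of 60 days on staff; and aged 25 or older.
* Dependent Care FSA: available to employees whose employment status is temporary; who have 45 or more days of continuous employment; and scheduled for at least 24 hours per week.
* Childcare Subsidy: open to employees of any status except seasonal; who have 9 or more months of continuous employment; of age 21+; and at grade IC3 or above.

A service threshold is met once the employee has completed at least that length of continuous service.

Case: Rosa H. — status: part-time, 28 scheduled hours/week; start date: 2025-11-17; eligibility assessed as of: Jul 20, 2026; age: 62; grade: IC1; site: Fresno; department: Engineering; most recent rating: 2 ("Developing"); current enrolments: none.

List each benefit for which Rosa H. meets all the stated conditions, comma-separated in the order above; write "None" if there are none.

Service from 2025-11-17 to Jul 20, 2026: 245 days.
Identity Protection Plan — status part-time ✓; service 245 days < 2 years (≈730 days) ✗ → not eligible.
Equipment Allowance — status part-time ✗ (requires full-time) → not eligible.
Stock Option Plan — service 245 days ≥ 90 days ✓; 28 hrs/wk ≥ 24 ✓; site Fresno ✓ → eligible.
Caregiver Leave — service 245 days ≥ 120 days ✓; dept Engineering ✗ → not eligible.
401(k) Plan — status part-time ✓; service 245 days ≥ 180 days ✓; site Fresno ✗ (not Austin or Albany) → not eligible.
Phone Allowance — status part-time ✓ (not excluded); service 245 days ≥ 60 days ✓; age 62 ≥ 25 ✓ → eligible.
Dependent Care FSA — status part-time ✗ (requires temporary) → not eligible.
Childcare Subsidy — status part-time ✓ (not excluded); service 245 days < 9 months (≈270 days) ✗ → not eligible.

Stock Option Plan, Phone Allowance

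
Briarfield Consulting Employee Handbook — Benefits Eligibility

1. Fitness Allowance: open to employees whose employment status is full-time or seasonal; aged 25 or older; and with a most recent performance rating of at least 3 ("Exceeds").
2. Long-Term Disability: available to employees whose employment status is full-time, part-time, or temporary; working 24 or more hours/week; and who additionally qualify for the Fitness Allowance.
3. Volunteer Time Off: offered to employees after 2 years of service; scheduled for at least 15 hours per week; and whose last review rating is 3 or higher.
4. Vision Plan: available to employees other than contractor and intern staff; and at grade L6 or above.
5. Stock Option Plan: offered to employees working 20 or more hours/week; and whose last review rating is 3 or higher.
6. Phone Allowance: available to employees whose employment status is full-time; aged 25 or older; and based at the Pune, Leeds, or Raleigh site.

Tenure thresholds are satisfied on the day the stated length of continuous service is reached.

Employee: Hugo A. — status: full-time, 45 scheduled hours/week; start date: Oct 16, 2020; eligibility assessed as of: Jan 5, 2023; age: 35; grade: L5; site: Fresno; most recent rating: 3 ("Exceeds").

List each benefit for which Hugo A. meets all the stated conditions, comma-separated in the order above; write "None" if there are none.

Service from Oct 16, 2020 to Jan 5, 2023: 811 days.
Fitness Allowance — status full-time ✓; age 35 ≥ 25 ✓; rating 3 ≥ 3 ✓ → eligible.
Long-Term Disability — status full-time ✓; 45 hrs/wk ≥ 24 ✓; eligible for Fitness Allowance ✓ → eligible.
Volunteer Time Off — service 811 days ≥ 2 years (≈730 days) ✓; 45 hrs/wk ≥ 15 ✓; rating 3 ≥ 3 ✓ → eligible.
Vision Plan — status full-time ✓ (not excluded); grade L5 < L6 ✗ → not eligible.
Stock Option Plan — 45 hrs/wk ≥ 20 ✓; rating 3 ≥ 3 ✓ → eligible.
Phone Allowance — status full-time ✓; age 35 ≥ 25 ✓; site Fresno ✗ (not Pune, Leeds, or Raleigh) → not eligible.

Fitness Allowance, Long-Term Disability, Volunteer Time Off, Stock Option Plan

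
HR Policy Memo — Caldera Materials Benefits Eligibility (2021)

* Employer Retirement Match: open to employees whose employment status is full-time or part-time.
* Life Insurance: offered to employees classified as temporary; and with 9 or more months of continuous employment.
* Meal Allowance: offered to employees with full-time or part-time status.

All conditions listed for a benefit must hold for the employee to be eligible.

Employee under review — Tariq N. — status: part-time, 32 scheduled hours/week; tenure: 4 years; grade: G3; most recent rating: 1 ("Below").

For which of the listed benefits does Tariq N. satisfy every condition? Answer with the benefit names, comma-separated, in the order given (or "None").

Employer Retirement Match — status part-time ✓ → eligible.
Life Insurance — status part-time ✗ (requires temporary) → not eligible.
Meal Allowance — status part-time ✓ → eligible.

Employer Retirement Match, Meal Allowance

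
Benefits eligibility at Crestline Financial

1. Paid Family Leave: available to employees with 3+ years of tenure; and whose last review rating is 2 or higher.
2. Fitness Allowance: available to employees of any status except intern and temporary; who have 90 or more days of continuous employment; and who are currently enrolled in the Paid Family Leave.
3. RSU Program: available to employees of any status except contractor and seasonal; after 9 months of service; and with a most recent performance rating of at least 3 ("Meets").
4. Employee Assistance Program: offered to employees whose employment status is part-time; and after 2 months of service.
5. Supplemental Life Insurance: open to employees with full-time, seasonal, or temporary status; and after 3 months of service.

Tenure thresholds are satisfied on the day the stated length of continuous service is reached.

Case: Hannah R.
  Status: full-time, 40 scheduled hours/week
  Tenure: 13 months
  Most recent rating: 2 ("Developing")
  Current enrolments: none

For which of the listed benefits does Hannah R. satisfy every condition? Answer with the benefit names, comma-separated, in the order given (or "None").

Supplemental Life Insurance

Paid Family Leave — service 13 months < 3 years (≈1095 days) ✗ → not eligible.
Fitness Allowance — status full-time ✓ (not excluded); service 13 months ≥ 90 days ✓; not enrolled in Paid Family Leave ✗ → not eligible.
RSU Program — status full-time ✓ (not excluded); service 13 months ≥ 9 months ✓; rating 2 < 3 ✗ → not eligible.
Employee Assistance Program — status full-time ✗ (requires part-time) → not eligible.
Supplemental Life Insurance — status full-time ✓; service 13 months ≥ 3 months ✓ → eligible.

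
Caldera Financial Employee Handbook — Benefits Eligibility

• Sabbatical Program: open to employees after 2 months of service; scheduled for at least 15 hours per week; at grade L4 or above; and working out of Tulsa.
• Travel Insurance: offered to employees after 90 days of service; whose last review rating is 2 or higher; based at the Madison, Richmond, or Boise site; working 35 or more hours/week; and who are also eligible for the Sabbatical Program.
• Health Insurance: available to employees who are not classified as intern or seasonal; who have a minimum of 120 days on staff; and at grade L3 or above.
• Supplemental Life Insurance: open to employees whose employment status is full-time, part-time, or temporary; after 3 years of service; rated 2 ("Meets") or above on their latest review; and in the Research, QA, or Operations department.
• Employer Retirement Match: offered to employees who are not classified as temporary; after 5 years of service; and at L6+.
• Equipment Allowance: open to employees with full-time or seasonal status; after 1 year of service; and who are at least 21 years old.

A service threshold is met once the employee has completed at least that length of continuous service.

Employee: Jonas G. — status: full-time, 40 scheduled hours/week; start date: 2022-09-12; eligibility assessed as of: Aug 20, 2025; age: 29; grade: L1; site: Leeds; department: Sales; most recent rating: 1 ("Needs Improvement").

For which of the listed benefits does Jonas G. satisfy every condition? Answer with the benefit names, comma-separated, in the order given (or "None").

Service from 2022-09-12 to Aug 20, 2025: 1073 days.
Sabbatical Program — service 1073 days ≥ 2 months (≈60 days) ✓; 40 hrs/wk ≥ 15 ✓; grade L1 < L4 ✗ → not eligible.
Travel Insurance — service 1073 days ≥ 90 days ✓; rating 1 < 2 ✗ → not eligible.
Health Insurance — status full-time ✓ (not excluded); service 1073 days ≥ 120 days ✓; grade L1 < L3 ✗ → not eligible.
Supplemental Life Insurance — status full-time ✓; service 1073 days < 3 years (≈1095 days) ✗ → not eligible.
Employer Retirement Match — status full-time ✓ (not excluded); service 1073 days < 5 years (≈1825 days) ✗ → not eligible.
Equipment Allowance — status full-time ✓; service 1073 days ≥ 1 year (≈365 days) ✓; age 29 ≥ 21 ✓ → eligible.

Equipment Allowance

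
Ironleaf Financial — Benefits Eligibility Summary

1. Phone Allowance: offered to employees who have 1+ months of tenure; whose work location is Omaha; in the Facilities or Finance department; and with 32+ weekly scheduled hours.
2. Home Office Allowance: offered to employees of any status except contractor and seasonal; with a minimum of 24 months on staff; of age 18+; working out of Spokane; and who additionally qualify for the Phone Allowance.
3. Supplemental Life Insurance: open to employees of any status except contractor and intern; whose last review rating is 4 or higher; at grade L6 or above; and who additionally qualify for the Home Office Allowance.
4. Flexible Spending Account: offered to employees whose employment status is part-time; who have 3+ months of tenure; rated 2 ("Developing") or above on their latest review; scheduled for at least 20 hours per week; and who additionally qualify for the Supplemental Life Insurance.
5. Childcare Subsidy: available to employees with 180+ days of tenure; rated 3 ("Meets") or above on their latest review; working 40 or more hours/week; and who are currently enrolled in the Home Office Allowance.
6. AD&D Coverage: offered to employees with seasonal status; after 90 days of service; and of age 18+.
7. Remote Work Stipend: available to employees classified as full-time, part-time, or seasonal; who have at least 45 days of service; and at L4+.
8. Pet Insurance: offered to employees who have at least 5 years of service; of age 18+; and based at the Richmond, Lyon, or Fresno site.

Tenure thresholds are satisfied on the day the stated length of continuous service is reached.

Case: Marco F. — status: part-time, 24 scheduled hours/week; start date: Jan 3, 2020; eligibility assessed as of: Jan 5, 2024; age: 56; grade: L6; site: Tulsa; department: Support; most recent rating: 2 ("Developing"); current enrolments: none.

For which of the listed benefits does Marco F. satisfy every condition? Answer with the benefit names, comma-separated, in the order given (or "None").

Remote Work Stipend

Service from Jan 3, 2020 to Jan 5, 2024: 1463 days.
Phone Allowance — service 1463 days ≥ 1 month (≈30 days) ✓; site Tulsa ✗ (not Omaha) → not eligible.
Home Office Allowance — status part-time ✓ (not excluded); service 1463 days ≥ 24 months (≈720 days) ✓; age 56 ≥ 18 ✓; site Tulsa ✗ (not Spokane) → not eligible.
Supplemental Life Insurance — status part-time ✓ (not excluded); rating 2 < 4 ✗ → not eligible.
Flexible Spending Account — status part-time ✓; service 1463 days ≥ 3 months (≈90 days) ✓; rating 2 ≥ 2 ✓; 24 hrs/wk ≥ 20 ✓; not eligible for Supplemental Life Insurance ✗ → not eligible.
Childcare Subsidy — service 1463 days ≥ 180 days ✓; rating 2 < 3 ✗ → not eligible.
AD&D Coverage — status part-time ✗ (requires seasonal) → not eligible.
Remote Work Stipend — status part-time ✓; service 1463 days ≥ 45 days ✓; grade L6 ≥ L4 ✓ → eligible.
Pet Insurance — service 1463 days < 5 years (≈1825 days) ✗ → not eligible.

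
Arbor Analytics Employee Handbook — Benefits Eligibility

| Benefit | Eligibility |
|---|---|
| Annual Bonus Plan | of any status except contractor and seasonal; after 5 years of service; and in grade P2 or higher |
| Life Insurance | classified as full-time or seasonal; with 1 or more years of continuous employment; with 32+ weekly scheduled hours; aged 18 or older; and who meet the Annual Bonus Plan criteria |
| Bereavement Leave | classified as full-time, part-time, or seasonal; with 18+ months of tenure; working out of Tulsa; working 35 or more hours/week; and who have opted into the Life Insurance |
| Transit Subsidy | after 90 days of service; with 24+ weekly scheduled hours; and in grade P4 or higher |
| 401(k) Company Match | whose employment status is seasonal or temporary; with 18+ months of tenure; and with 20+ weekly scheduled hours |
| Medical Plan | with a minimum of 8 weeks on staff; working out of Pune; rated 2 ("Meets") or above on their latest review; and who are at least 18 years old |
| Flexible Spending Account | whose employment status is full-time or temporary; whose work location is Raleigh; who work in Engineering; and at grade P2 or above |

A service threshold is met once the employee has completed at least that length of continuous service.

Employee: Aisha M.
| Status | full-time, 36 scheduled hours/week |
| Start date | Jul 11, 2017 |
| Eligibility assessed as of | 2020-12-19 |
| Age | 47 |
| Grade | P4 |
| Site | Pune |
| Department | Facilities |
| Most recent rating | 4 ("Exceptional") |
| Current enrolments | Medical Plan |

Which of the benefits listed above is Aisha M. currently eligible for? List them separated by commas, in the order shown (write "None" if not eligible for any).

Service from Jul 11, 2017 to 2020-12-19: 1257 days.
Annual Bonus Plan — status full-time ✓ (not excluded); service 1257 days < 5 years (≈1825 days) ✗ → not eligible.
Life Insurance — status full-time ✓; service 1257 days ≥ 1 year (≈365 days) ✓; 36 hrs/wk ≥ 32 ✓; age 47 ≥ 18 ✓; not eligible for Annual Bonus Plan ✗ → not eligible.
Bereavement Leave — status full-time ✓; service 1257 days ≥ 18 months (≈540 days) ✓; site Pune ✗ (not Tulsa) → not eligible.
Transit Subsidy — service 1257 days ≥ 90 days ✓; 36 hrs/wk ≥ 24 ✓; grade P4 ≥ P4 ✓ → eligible.
401(k) Company Match — status full-time ✗ (requires seasonal or temporary) → not eligible.
Medical Plan — service 1257 days ≥ 8 weeks (≈56 days) ✓; site Pune ✓; rating 4 ≥ 2 ✓; age 47 ≥ 18 ✓ → eligible.
Flexible Spending Account — status full-time ✓; site Pune ✗ (not Raleigh) → not eligible.

Transit Subsidy, Medical Plan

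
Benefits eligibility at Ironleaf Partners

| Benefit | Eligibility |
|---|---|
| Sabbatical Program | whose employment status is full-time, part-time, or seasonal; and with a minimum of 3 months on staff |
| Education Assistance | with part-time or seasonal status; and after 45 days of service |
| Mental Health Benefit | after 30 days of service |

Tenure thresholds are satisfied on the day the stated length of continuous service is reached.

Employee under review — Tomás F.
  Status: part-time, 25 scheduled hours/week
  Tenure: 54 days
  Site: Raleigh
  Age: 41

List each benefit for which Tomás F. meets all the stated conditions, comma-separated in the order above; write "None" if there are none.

Sabbatical Program — status part-time ✓; service 54 days < 3 months (≈90 days) ✗ → not eligible.
Education Assistance — status part-time ✓; service 54 days ≥ 45 days ✓ → eligible.
Mental Health Benefit — service 54 days ≥ 30 days ✓ → eligible.

Education Assistance, Mental Health Benefit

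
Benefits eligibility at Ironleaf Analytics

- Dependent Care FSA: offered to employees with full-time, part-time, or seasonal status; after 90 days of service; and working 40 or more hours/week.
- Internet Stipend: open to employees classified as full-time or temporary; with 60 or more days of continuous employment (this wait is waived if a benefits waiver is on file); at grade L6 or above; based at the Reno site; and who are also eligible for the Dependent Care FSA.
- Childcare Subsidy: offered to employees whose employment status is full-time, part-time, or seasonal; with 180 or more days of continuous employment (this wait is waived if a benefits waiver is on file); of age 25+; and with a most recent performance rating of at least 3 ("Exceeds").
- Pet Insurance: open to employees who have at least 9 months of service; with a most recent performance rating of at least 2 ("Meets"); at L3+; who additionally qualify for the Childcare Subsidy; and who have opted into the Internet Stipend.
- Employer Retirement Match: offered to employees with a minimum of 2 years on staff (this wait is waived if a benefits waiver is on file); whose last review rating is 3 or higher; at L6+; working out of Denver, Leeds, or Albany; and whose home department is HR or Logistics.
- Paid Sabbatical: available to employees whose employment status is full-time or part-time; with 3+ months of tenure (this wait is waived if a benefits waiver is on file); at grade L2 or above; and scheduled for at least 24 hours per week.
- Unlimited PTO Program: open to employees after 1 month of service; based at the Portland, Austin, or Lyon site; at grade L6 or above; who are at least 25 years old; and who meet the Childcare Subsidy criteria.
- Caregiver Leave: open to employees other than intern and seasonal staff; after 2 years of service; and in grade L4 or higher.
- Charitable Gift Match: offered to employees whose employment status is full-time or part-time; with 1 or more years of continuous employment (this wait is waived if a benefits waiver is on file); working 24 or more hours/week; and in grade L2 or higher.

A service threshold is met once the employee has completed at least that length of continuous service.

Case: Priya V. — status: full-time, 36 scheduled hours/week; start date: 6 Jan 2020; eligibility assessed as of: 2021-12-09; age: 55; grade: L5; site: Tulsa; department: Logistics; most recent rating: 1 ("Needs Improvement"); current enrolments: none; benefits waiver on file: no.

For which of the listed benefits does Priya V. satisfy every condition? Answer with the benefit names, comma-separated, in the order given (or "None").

Service from 6 Jan 2020 to 2021-12-09: 703 days.
Dependent Care FSA — status full-time ✓; service 703 days ≥ 90 days ✓; 36 hrs/wk < 40 ✗ → not eligible.
Internet Stipend — status full-time ✓; no waiver, service 703 days ≥ 60 days ✓; grade L5 < L6 ✗ → not eligible.
Childcare Subsidy — status full-time ✓; no waiver, service 703 days ≥ 180 days ✓; age 55 ≥ 25 ✓; rating 1 < 3 ✗ → not eligible.
Pet Insurance — service 703 days ≥ 9 months (≈270 days) ✓; rating 1 < 2 ✗ → not eligible.
Employer Retirement Match — no waiver, service 703 days < 2 years (≈730 days) ✗ → not eligible.
Paid Sabbatical — status full-time ✓; no waiver, service 703 days ≥ 3 months (≈90 days) ✓; grade L5 ≥ L2 ✓; 36 hrs/wk ≥ 24 ✓ → eligible.
Unlimited PTO Program — service 703 days ≥ 1 month (≈30 days) ✓; site Tulsa ✗ (not Portland, Austin, or Lyon) → not eligible.
Caregiver Leave — status full-time ✓ (not excluded); service 703 days < 2 years (≈730 days) ✗ → not eligible.
Charitable Gift Match — status full-time ✓; no waiver, service 703 days ≥ 1 year (≈365 days) ✓; 36 hrs/wk ≥ 24 ✓; grade L5 ≥ L2 ✓ → eligible.

Paid Sabbatical, Charitable Gift Match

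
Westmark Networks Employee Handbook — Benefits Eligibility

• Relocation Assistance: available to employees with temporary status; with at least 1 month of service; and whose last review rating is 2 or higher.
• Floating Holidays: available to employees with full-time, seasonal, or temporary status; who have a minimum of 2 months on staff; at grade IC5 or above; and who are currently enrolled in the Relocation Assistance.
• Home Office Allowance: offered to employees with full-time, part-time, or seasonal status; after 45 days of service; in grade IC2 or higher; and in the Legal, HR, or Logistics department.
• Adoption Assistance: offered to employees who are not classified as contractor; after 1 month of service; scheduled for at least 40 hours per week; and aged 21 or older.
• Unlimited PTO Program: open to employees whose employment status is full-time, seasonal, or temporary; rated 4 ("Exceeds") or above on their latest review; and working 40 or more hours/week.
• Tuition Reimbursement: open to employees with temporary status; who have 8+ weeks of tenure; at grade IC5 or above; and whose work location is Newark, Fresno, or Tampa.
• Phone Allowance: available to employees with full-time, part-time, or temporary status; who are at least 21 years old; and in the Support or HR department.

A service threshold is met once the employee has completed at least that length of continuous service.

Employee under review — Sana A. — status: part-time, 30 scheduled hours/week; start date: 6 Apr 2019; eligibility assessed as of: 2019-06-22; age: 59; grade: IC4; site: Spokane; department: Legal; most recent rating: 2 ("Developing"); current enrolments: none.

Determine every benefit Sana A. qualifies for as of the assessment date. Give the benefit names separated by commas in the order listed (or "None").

Service from 6 Apr 2019 to 2019-06-22: 77 days.
Relocation Assistance — status part-time ✗ (requires temporary) → not eligible.
Floating Holidays — status part-time ✗ (requires full-time, seasonal, or temporary) → not eligible.
Home Office Allowance — status part-time ✓; service 77 days ≥ 45 days ✓; grade IC4 ≥ IC2 ✓; dept Legal ✓ → eligible.
Adoption Assistance — status part-time ✓ (not excluded); service 77 days ≥ 1 month (≈30 days) ✓; 30 hrs/wk < 40 ✗ → not eligible.
Unlimited PTO Program — status part-time ✗ (requires full-time, seasonal, or temporary) → not eligible.
Tuition Reimbursement — status part-time ✗ (requires temporary) → not eligible.
Phone Allowance — status part-time ✓; age 59 ≥ 21 ✓; dept Legal ✗ → not eligible.

Home Office Allowance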